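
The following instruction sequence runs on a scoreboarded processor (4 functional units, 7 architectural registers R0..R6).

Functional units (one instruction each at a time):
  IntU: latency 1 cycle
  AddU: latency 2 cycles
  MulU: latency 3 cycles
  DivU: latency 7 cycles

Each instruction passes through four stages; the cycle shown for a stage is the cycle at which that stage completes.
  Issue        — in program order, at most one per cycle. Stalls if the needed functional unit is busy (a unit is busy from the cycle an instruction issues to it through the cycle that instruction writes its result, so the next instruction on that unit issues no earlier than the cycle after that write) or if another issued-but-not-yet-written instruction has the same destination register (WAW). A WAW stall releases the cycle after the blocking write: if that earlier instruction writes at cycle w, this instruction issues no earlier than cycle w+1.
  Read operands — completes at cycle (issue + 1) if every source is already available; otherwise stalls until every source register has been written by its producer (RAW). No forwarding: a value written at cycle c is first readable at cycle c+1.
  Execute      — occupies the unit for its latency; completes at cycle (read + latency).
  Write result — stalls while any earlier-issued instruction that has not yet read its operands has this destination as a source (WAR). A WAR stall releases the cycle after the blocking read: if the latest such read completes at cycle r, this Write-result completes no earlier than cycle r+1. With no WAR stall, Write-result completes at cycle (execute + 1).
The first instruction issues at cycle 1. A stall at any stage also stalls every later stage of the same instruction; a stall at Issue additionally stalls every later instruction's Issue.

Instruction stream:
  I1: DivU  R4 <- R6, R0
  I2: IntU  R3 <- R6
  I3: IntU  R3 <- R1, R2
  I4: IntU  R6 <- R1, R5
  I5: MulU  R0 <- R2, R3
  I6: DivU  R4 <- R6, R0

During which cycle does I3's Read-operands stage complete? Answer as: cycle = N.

t=1  I1→DivU
t=2  I1 RO · I2→IntU
t=3  I2 RO
t=4  I2 EX
t=5  I2 WR R3
t=6  I3→IntU
t=7  I3 RO
t=8  I3 EX
t=9  I1 EX · I3 WR R3
t=10  I1 WR R4 · I4→IntU
t=11  I4 RO · I5→MulU
t=12  I4 EX · I5 RO · I6→DivU
t=13  I4 WR R6
t=15  I5 EX
t=16  I5 WR R0
t=17  I6 RO
t=24  I6 EX
t=25  I6 WR R4

cycle = 7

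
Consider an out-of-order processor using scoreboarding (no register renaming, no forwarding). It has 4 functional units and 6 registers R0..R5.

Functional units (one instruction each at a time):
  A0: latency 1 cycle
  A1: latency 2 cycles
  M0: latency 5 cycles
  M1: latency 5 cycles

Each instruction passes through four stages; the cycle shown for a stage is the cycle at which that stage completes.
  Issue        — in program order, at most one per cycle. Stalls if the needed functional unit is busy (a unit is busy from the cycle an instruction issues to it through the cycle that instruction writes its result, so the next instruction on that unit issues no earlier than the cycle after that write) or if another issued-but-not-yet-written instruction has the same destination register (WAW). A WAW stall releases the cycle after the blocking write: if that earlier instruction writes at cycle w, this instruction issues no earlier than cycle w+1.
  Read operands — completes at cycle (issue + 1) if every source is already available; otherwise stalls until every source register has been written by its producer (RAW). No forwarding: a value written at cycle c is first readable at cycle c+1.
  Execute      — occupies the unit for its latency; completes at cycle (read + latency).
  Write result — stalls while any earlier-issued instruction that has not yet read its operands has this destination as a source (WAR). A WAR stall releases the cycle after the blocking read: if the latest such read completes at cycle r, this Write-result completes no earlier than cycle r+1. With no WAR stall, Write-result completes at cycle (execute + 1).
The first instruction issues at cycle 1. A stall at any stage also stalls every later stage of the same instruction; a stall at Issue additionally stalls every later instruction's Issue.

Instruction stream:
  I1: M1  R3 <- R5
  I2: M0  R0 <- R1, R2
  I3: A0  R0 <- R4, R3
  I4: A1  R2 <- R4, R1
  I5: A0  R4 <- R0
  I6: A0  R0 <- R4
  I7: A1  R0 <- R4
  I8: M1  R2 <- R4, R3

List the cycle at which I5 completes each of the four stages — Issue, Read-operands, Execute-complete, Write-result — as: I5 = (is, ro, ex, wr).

I5 = (14, 15, 16, 17)

c1: I1 dispatched to M1
c2: I1 operands ready; I2 dispatched to M0
c3: I2 operands ready
c7: I1 complete
c8: R3←I1; I2 complete
c9: R0←I2
c10: I3 dispatched to A0
c11: I3 operands ready; I4 dispatched to A1
c12: I3 complete; I4 operands ready
c13: R0←I3
c14: I4 complete; I5 dispatched to A0
c15: R2←I4; I5 operands ready
c16: I5 complete
c17: R4←I5
c18: I6 dispatched to A0
c19: I6 operands ready
c20: I6 complete
c21: R0←I6
c22: I7 dispatched to A1
c23: I7 operands ready; I8 dispatched to M1
c24: I8 operands ready
c25: I7 complete
c26: R0←I7
c29: I8 complete
c30: R2←I8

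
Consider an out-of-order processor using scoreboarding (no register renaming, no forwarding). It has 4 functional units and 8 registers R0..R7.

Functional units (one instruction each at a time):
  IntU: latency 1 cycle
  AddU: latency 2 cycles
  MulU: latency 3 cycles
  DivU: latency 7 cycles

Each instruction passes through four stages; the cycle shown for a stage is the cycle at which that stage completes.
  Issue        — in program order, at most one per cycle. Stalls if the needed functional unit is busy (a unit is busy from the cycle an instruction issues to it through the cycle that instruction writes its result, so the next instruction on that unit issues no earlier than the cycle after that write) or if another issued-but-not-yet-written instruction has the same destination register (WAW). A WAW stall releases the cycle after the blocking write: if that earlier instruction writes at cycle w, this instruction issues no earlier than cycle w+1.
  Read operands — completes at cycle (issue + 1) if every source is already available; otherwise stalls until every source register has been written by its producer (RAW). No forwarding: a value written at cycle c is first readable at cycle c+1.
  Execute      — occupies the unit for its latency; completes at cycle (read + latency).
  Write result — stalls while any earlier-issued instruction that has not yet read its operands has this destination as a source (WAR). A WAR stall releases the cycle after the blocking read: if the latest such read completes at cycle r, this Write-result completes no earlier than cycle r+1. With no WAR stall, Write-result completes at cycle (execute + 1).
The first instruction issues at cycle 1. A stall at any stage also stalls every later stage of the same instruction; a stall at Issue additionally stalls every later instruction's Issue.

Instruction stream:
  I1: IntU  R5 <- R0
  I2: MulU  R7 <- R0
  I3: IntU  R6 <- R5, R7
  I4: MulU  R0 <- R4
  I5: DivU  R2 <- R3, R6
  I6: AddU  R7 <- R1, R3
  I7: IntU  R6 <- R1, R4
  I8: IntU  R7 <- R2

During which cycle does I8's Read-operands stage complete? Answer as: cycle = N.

cycle 1: issue I1 (IntU)
cycle 2: I1 read-ops, issue I2 (MulU)
cycle 3: I1 finished on IntU, I2 read-ops
cycle 4: I1→R5
cycle 5: issue I3 (IntU)
cycle 6: I2 finished on MulU
cycle 7: I2→R7
cycle 8: I3 read-ops, issue I4 (MulU)
cycle 9: I3 finished on IntU, I4 read-ops, issue I5 (DivU)
cycle 10: I3→R6, issue I6 (AddU)
cycle 11: I5 read-ops, I6 read-ops, issue I7 (IntU)
cycle 12: I4 finished on MulU, I7 read-ops
cycle 13: I4→R0, I6 finished on AddU, I7 finished on IntU
cycle 14: I6→R7, I7→R6
cycle 15: issue I8 (IntU)
cycle 18: I5 finished on DivU
cycle 19: I5→R2
cycle 20: I8 read-ops
cycle 21: I8 finished on IntU
cycle 22: I8→R7

cycle = 20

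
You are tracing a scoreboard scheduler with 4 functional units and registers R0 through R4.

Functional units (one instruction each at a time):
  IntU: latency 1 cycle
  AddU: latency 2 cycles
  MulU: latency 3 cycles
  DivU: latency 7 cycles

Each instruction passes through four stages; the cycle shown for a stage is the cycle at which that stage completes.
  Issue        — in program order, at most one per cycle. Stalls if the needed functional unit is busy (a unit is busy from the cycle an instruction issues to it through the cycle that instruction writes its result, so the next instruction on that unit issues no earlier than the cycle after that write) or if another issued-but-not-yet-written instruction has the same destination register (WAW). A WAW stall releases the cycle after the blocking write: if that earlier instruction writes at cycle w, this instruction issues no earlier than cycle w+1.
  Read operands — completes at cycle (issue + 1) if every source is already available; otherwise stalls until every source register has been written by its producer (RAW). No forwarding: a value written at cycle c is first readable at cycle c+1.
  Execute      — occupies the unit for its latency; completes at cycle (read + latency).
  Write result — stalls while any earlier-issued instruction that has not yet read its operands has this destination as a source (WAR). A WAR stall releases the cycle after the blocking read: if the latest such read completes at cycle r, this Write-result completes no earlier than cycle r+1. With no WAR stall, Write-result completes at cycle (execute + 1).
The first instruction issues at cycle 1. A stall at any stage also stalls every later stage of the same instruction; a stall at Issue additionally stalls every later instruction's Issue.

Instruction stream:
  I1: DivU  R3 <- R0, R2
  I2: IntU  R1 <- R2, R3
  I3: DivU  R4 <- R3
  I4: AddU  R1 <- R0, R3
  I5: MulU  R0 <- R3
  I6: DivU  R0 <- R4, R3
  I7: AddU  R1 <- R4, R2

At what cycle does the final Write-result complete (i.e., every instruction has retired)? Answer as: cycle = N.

cycle = 30

I1  is:1  ro:2  ex:9  wr:10
I2  is:2  ro:11  ex:12  wr:13  — RAW R3: wait I1 write@10
I3  is:11  ro:12  ex:19  wr:20  — struct: DivU busy until I1 writes@10
I4  is:14  ro:15  ex:17  wr:18  — WAW R1: wait I2 write@13
I5  is:15  ro:16  ex:19  wr:20
I6  is:21  ro:22  ex:29  wr:30  — WAW R0: wait I5 write@20
I7  is:22  ro:23  ex:25  wr:26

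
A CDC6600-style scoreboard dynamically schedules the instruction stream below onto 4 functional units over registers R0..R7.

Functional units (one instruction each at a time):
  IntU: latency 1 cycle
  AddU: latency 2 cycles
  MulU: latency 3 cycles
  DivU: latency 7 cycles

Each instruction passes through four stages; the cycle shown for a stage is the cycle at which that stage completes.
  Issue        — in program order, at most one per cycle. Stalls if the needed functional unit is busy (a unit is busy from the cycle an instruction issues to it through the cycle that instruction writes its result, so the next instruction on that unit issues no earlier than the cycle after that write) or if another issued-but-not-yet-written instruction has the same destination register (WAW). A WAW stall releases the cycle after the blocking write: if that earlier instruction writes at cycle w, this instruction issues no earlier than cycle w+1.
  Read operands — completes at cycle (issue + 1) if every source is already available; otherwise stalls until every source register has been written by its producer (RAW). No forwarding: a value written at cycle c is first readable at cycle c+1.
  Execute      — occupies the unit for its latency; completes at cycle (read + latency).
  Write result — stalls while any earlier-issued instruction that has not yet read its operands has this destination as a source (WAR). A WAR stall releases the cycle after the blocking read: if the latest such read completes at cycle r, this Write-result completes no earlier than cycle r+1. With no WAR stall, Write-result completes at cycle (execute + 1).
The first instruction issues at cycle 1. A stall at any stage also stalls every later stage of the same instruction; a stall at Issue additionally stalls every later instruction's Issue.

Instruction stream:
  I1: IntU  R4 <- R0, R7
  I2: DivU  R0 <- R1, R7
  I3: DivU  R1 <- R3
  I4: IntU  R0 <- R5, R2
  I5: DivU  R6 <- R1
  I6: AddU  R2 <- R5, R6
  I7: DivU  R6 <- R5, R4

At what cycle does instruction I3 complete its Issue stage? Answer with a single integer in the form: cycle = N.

cycle = 12

1) issue 1, read 2, done 3, write 4
2) issue 2, read 3, done 10, write 11
3) issue 12, read 13, done 20, write 21  <struct: DivU busy until I2 writes@11>
4) issue 13, read 14, done 15, write 16
5) issue 22, read 23, done 30, write 31  <struct: DivU busy until I3 writes@21>
6) issue 23, read 32, done 34, write 35  <RAW R6: wait I5 write@31>
7) issue 32, read 33, done 40, write 41  <struct: DivU busy until I5 writes@31>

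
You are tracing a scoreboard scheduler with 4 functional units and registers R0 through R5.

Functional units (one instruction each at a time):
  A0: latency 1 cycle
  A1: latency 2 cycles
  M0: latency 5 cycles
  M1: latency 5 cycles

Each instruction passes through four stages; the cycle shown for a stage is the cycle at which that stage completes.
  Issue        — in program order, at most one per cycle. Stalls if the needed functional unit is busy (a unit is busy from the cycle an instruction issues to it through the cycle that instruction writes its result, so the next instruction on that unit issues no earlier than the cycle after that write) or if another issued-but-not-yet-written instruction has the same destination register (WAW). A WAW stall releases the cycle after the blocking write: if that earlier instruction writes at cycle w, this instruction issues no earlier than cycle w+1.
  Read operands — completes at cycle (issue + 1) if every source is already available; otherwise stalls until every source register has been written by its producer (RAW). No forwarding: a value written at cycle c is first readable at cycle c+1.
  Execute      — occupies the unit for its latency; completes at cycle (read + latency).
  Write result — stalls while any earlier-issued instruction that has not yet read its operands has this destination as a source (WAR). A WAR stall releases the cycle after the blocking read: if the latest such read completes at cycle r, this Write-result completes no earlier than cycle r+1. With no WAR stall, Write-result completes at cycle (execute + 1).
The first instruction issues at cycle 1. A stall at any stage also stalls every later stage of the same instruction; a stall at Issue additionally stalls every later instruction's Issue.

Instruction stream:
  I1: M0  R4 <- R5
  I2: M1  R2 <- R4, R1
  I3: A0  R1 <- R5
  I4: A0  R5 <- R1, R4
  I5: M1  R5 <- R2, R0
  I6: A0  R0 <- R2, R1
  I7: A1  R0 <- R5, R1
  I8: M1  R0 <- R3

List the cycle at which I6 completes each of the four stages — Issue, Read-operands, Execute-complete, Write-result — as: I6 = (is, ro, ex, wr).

I6 = (17, 18, 19, 20)

I1: IS=1 RO=2 EX=7 WR=8
I2: IS=2 RO=9 EX=14 WR=15  [RAW R4: wait I1 write@8]
I3: IS=3 RO=4 EX=5 WR=10  [WAR R1: wait I2 read@9]
I4: IS=11 RO=12 EX=13 WR=14  [struct: A0 busy until I3 writes@10]
I5: IS=16 RO=17 EX=22 WR=23  [struct: M1 busy until I2 writes@15]
I6: IS=17 RO=18 EX=19 WR=20
I7: IS=21 RO=24 EX=26 WR=27  [WAW R0: wait I6 write@20; RAW R5: wait I5 write@23]
I8: IS=28 RO=29 EX=34 WR=35  [WAW R0: wait I7 write@27]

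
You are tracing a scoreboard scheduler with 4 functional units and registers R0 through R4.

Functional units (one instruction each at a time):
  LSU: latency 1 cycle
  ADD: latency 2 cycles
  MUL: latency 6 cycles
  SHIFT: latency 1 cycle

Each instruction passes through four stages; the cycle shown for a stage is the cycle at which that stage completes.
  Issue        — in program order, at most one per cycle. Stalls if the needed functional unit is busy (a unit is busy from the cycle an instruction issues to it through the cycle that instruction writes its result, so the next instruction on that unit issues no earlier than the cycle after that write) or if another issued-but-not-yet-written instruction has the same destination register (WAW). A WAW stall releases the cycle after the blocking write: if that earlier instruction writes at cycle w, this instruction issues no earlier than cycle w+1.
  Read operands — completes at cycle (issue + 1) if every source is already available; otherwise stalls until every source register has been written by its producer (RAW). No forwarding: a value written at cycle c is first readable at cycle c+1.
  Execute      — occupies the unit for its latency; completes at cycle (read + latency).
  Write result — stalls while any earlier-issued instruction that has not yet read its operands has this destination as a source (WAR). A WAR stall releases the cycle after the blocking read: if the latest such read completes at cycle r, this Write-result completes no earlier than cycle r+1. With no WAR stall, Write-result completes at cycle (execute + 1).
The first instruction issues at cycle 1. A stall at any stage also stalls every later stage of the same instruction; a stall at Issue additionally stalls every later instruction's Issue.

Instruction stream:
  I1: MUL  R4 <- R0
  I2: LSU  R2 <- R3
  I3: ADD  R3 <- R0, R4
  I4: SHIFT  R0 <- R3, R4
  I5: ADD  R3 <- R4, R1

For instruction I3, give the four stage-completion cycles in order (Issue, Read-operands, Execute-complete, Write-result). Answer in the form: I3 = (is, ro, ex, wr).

I3 = (3, 10, 12, 13)

c1: I1→MUL
c2: I1 RO, I2→LSU
c3: I2 RO, I3→ADD
c4: I2 EX, I4→SHIFT
c5: I2 WR R2
c8: I1 EX
c9: I1 WR R4
c10: I3 RO
c12: I3 EX
c13: I3 WR R3
c14: I4 RO, I5→ADD
c15: I4 EX, I5 RO
c16: I4 WR R0
c17: I5 EX
c18: I5 WR R3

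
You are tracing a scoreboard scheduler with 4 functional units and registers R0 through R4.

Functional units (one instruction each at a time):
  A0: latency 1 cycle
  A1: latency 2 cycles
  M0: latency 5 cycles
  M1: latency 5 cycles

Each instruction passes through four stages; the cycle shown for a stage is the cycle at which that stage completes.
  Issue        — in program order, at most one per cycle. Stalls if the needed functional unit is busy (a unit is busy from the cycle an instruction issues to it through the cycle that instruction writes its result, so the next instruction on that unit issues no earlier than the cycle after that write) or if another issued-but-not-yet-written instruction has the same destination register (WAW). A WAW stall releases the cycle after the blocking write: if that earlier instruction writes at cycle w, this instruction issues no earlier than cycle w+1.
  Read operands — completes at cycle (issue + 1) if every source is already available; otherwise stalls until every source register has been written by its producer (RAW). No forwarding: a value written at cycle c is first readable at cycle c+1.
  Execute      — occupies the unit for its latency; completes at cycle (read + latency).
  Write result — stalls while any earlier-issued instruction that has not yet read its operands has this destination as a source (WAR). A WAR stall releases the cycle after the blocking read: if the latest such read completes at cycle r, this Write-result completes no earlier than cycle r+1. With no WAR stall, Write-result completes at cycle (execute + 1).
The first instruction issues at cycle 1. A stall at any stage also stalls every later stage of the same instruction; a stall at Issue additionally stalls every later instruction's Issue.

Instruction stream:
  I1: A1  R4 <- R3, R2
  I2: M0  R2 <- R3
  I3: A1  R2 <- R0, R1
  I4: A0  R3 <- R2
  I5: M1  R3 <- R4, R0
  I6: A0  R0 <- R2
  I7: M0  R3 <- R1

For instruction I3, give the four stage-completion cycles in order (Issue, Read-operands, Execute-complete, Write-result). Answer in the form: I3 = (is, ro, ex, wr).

I3 = (10, 11, 13, 14)

[1] I1 issues→A1
[2] I1 reads | I2 issues→M0
[3] I2 reads
[4] I1 exec-done
[5] I1 writes R4
[8] I2 exec-done
[9] I2 writes R2
[10] I3 issues→A1
[11] I3 reads | I4 issues→A0
[13] I3 exec-done
[14] I3 writes R2
[15] I4 reads
[16] I4 exec-done
[17] I4 writes R3
[18] I5 issues→M1
[19] I5 reads | I6 issues→A0
[20] I6 reads
[21] I6 exec-done
[22] I6 writes R0
[24] I5 exec-done
[25] I5 writes R3
[26] I7 issues→M0
[27] I7 reads
[32] I7 exec-done
[33] I7 writes R3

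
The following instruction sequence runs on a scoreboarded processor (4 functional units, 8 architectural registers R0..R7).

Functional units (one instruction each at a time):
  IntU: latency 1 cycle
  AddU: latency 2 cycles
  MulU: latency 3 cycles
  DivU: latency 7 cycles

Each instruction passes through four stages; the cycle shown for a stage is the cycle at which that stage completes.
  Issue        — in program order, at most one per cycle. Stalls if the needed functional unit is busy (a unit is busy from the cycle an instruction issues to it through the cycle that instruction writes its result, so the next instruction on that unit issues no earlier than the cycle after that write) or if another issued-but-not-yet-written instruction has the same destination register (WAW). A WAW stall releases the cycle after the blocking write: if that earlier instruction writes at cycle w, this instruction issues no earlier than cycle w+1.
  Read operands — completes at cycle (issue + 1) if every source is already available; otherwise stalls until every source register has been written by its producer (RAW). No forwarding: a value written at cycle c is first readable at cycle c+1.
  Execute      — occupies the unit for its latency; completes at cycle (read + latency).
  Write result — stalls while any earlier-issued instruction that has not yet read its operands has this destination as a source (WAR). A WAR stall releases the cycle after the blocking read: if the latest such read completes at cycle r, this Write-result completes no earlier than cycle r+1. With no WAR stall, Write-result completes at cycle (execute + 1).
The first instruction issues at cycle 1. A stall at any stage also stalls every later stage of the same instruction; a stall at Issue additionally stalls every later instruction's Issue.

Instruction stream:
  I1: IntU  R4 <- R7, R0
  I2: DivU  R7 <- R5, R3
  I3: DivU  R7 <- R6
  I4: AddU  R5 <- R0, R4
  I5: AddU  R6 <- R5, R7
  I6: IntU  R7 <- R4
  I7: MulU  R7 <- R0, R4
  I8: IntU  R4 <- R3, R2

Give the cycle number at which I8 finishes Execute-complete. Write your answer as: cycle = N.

[1] issue I1 (IntU)
[2] I1 read-ops · issue I2 (DivU)
[3] I1 finished on IntU · I2 read-ops
[4] I1→R4
[10] I2 finished on DivU
[11] I2→R7
[12] issue I3 (DivU)
[13] I3 read-ops · issue I4 (AddU)
[14] I4 read-ops
[16] I4 finished on AddU
[17] I4→R5
[18] issue I5 (AddU)
[20] I3 finished on DivU
[21] I3→R7
[22] I5 read-ops · issue I6 (IntU)
[23] I6 read-ops
[24] I5 finished on AddU · I6 finished on IntU
[25] I5→R6 · I6→R7
[26] issue I7 (MulU)
[27] I7 read-ops · issue I8 (IntU)
[28] I8 read-ops
[29] I8 finished on IntU
[30] I7 finished on MulU · I8→R4
[31] I7→R7

cycle = 29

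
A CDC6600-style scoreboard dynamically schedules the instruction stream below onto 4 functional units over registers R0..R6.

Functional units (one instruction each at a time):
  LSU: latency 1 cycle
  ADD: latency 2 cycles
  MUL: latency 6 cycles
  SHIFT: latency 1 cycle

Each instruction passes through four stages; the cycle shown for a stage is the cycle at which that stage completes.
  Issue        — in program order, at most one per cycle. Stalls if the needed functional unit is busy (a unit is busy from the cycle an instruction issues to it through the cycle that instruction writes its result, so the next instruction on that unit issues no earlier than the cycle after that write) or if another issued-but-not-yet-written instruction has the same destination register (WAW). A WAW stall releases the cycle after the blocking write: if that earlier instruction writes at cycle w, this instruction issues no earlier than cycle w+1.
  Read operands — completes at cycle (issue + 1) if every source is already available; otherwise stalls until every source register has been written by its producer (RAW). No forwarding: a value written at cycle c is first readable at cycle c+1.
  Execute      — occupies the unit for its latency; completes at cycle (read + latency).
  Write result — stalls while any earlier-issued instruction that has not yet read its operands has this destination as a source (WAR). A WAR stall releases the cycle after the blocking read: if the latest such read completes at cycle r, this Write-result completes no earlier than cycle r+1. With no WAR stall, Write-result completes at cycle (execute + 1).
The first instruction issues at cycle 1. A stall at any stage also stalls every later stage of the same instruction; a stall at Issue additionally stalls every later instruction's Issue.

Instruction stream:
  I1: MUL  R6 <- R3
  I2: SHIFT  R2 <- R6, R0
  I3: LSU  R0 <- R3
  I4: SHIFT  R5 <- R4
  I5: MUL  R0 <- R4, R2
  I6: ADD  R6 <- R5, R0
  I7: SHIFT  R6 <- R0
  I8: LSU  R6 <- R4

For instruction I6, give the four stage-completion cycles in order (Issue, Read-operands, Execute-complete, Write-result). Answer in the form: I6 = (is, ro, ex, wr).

I1: IS=1 RO=2 EX=8 WR=9
I2: IS=2 RO=10 EX=11 WR=12  [RAW R6: wait I1 write@9]
I3: IS=3 RO=4 EX=5 WR=11  [WAR R0: wait I2 read@10]
I4: IS=13 RO=14 EX=15 WR=16  [struct: SHIFT busy until I2 writes@12]
I5: IS=14 RO=15 EX=21 WR=22
I6: IS=15 RO=23 EX=25 WR=26  [RAW R0: wait I5 write@22]
I7: IS=27 RO=28 EX=29 WR=30  [WAW R6: wait I6 write@26]
I8: IS=31 RO=32 EX=33 WR=34  [WAW R6: wait I7 write@30]

I6 = (15, 23, 25, 26)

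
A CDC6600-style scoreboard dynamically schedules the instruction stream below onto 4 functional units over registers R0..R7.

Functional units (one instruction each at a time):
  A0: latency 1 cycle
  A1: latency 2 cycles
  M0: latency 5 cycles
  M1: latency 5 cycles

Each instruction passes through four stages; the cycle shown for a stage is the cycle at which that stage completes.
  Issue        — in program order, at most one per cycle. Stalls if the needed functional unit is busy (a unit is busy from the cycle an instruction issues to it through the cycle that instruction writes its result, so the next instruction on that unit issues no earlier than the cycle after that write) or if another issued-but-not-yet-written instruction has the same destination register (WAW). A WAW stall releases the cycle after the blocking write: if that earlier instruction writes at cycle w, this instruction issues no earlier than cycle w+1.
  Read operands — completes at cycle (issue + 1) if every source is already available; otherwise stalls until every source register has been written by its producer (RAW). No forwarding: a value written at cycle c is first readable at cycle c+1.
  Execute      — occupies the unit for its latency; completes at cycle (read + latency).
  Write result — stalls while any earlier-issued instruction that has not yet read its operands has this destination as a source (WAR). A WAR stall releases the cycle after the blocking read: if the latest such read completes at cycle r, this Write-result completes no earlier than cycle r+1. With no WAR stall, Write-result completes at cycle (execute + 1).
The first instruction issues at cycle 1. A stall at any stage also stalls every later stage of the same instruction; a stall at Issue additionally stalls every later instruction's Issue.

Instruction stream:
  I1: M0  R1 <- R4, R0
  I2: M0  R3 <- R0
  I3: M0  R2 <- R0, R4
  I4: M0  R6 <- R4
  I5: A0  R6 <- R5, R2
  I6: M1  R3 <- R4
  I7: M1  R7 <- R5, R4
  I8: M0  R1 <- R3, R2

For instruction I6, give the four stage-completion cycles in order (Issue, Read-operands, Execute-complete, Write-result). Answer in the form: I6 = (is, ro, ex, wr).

[I1] 1/2/7/8
[I2] 9/10/15/16  (struct: M0 busy until I1 writes@8)
[I3] 17/18/23/24  (struct: M0 busy until I2 writes@16)
[I4] 25/26/31/32  (struct: M0 busy until I3 writes@24)
[I5] 33/34/35/36  (WAW R6: wait I4 write@32)
[I6] 34/35/40/41
[I7] 42/43/48/49  (struct: M1 busy until I6 writes@41)
[I8] 43/44/49/50

I6 = (34, 35, 40, 41)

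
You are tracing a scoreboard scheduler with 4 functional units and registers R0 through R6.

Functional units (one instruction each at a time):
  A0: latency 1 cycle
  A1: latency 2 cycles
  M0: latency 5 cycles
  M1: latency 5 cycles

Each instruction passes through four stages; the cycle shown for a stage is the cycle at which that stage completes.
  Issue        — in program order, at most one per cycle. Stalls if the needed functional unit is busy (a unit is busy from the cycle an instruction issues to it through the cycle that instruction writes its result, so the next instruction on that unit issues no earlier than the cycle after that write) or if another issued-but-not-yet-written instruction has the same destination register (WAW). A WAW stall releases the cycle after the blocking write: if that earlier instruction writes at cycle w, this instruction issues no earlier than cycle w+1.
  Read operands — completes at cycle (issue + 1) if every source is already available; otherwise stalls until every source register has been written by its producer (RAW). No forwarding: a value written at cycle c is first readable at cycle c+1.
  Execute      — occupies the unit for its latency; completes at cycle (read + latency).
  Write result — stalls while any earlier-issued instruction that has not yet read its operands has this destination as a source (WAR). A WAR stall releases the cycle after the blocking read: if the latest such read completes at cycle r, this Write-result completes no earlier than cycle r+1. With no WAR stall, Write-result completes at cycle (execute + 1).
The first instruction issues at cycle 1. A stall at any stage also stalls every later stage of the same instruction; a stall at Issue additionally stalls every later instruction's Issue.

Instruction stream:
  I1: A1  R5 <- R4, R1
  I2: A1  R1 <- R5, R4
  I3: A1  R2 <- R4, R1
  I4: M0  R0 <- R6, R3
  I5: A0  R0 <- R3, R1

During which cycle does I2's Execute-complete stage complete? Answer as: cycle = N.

c1: issue I1 (A1)
c2: I1 read-ops
c4: I1 finished on A1
c5: I1→R5
c6: issue I2 (A1)
c7: I2 read-ops
c9: I2 finished on A1
c10: I2→R1
c11: issue I3 (A1)
c12: I3 read-ops · issue I4 (M0)
c13: I4 read-ops
c14: I3 finished on A1
c15: I3→R2
c18: I4 finished on M0
c19: I4→R0
c20: issue I5 (A0)
c21: I5 read-ops
c22: I5 finished on A0
c23: I5→R0

cycle = 9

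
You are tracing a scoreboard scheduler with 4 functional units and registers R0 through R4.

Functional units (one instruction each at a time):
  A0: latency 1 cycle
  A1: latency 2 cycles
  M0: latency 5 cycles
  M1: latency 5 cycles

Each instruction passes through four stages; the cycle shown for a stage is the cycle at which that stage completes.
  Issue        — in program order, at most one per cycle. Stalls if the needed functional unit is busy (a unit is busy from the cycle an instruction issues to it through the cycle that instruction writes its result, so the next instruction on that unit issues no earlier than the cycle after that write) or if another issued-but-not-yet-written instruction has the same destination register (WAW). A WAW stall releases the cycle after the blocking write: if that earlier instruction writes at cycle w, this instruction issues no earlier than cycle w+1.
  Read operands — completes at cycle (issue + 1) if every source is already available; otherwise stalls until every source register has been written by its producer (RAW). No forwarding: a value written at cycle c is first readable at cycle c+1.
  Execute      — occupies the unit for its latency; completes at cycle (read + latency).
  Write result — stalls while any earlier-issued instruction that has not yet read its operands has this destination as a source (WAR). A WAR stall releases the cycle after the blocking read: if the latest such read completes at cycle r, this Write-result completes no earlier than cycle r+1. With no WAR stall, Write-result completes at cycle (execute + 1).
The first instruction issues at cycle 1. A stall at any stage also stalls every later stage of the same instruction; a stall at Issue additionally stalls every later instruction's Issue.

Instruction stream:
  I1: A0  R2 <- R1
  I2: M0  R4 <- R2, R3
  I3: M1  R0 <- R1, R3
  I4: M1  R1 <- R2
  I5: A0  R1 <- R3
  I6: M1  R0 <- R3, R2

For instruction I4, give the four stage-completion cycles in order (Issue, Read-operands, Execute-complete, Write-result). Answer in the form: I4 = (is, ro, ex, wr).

I4 = (11, 12, 17, 18)

I1  is:1  ro:2  ex:3  wr:4
I2  is:2  ro:5  ex:10  wr:11  — RAW R2: wait I1 write@4
I3  is:3  ro:4  ex:9  wr:10
I4  is:11  ro:12  ex:17  wr:18  — struct: M1 busy until I3 writes@10
I5  is:19  ro:20  ex:21  wr:22  — WAW R1: wait I4 write@18
I6  is:20  ro:21  ex:26  wr:27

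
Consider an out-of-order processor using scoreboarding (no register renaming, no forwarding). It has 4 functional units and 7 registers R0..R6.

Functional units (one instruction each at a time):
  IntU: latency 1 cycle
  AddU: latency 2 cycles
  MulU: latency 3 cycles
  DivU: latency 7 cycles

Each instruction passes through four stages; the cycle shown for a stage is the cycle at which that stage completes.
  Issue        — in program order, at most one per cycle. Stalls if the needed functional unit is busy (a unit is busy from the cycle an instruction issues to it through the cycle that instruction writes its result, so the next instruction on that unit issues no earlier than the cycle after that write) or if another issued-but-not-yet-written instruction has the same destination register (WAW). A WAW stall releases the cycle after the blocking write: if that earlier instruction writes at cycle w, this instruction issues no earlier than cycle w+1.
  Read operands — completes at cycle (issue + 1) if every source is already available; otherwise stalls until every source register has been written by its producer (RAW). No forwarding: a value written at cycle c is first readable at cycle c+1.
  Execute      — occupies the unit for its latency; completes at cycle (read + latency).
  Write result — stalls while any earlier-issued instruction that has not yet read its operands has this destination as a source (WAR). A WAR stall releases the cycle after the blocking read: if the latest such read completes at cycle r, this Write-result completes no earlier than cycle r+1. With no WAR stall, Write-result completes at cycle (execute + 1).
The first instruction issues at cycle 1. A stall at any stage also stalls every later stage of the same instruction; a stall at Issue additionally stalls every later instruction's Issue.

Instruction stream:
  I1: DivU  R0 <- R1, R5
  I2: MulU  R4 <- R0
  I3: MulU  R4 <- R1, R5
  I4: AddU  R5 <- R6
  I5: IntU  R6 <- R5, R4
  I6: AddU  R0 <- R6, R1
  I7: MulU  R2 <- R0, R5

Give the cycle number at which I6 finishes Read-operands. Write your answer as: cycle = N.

cycle = 25

cycle 1: I1→DivU
cycle 2: I1 RO, I2→MulU
cycle 9: I1 EX
cycle 10: I1 WR R0
cycle 11: I2 RO
cycle 14: I2 EX
cycle 15: I2 WR R4
cycle 16: I3→MulU
cycle 17: I3 RO, I4→AddU
cycle 18: I4 RO, I5→IntU
cycle 20: I3 EX, I4 EX
cycle 21: I3 WR R4, I4 WR R5
cycle 22: I5 RO, I6→AddU
cycle 23: I5 EX, I7→MulU
cycle 24: I5 WR R6
cycle 25: I6 RO
cycle 27: I6 EX
cycle 28: I6 WR R0
cycle 29: I7 RO
cycle 32: I7 EX
cycle 33: I7 WR R2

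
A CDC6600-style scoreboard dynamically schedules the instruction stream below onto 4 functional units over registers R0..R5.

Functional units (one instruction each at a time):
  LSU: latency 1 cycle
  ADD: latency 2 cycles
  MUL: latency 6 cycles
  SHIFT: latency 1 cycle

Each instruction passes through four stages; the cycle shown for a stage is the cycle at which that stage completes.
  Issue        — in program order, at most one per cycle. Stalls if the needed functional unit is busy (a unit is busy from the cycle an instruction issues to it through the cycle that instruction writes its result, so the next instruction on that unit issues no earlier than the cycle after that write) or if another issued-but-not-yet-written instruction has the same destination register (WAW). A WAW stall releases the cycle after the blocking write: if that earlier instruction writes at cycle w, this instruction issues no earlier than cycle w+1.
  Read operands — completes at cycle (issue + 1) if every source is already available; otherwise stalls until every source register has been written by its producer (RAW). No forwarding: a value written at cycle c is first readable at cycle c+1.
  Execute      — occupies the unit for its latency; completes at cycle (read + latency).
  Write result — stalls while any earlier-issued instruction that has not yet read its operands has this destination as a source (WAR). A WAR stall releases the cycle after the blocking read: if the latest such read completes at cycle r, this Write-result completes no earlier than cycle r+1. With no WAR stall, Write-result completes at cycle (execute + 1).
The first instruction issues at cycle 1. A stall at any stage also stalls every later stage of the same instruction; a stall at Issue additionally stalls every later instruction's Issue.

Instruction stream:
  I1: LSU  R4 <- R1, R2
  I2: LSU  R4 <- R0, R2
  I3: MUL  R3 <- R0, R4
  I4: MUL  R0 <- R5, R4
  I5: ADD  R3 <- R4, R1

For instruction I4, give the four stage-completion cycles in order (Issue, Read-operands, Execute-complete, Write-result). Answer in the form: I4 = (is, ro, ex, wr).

t=1  I1→LSU
t=2  I1 RO
t=3  I1 EX
t=4  I1 WR R4
t=5  I2→LSU
t=6  I2 RO; I3→MUL
t=7  I2 EX
t=8  I2 WR R4
t=9  I3 RO
t=15  I3 EX
t=16  I3 WR R3
t=17  I4→MUL
t=18  I4 RO; I5→ADD
t=19  I5 RO
t=21  I5 EX
t=22  I5 WR R3
t=24  I4 EX
t=25  I4 WR R0

I4 = (17, 18, 24, 25)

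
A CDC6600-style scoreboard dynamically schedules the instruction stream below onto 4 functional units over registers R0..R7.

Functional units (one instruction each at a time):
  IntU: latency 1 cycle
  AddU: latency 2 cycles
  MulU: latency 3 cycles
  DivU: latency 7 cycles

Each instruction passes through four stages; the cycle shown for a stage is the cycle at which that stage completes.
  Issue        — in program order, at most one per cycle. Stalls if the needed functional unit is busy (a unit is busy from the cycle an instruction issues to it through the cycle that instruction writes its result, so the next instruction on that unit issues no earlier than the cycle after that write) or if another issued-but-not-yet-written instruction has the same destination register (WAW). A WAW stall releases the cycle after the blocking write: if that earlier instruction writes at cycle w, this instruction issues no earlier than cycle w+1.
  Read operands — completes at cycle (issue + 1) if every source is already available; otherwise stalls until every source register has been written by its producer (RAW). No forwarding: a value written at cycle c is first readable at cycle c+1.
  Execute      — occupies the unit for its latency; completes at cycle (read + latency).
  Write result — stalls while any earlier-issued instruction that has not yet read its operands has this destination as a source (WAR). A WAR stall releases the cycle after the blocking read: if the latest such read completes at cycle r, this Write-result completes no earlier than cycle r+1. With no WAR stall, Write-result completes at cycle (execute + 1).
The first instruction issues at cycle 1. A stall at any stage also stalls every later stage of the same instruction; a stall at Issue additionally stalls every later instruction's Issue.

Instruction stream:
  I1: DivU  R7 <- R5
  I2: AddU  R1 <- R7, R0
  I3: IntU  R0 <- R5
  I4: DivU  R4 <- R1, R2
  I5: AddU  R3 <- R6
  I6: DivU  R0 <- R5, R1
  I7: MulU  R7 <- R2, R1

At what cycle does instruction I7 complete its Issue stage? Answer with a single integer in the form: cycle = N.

cycle = 25

[I1] 1/2/9/10
[I2] 2/11/13/14  (RAW R7: wait I1 write@10)
[I3] 3/4/5/12  (WAR R0: wait I2 read@11)
[I4] 11/15/22/23  (struct: DivU busy until I1 writes@10; RAW R1: wait I2 write@14)
[I5] 15/16/18/19  (struct: AddU busy until I2 writes@14)
[I6] 24/25/32/33  (struct: DivU busy until I4 writes@23)
[I7] 25/26/29/30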